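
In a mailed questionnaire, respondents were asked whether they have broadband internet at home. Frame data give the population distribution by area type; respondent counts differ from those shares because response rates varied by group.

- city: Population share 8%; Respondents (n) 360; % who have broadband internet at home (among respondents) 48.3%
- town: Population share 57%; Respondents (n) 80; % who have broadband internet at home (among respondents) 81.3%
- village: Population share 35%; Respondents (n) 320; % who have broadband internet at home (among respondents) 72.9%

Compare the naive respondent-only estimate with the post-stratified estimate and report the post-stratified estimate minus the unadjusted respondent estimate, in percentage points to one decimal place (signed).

Without adjustment, the pooled respondent share is:
  (360/760)×48.3 + (80/760)×81.3 + (320/760)×72.9 = 62.1316%
Post-stratifying to population shares instead:
  0.08×48.3 + 0.57×81.3 + 0.35×72.9 = 75.72%
Difference = 75.72 − 62.1316 = 13.5884 pp.

+13.6 percentage points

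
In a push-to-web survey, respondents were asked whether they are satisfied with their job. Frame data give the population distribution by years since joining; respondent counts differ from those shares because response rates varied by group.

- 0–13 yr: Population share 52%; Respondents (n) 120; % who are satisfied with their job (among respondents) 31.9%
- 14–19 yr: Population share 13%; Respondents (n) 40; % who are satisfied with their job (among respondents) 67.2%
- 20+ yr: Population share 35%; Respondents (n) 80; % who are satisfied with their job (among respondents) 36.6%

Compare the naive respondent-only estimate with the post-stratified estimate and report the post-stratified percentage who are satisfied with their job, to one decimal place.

38.1%

Without adjustment, the pooled respondent share is:
  (120/240)×31.9 + (40/240)×67.2 + (80/240)×36.6 = 39.35%
Reweighting by population years since joining shares:
  0.52×31.9 + 0.13×67.2 + 0.35×36.6 = 38.134%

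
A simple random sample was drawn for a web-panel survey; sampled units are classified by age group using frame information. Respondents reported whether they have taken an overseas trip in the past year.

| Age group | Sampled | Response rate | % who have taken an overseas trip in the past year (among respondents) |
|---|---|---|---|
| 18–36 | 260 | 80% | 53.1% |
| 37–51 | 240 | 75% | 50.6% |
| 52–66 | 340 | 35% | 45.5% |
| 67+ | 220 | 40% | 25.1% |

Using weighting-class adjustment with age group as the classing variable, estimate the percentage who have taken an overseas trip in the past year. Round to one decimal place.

Inverse-response-rate weighting restores each class to its sampled count, so class totals weight by n_sampled:
  18–36: 260 × 53.1 = 13,806
  37–51: 240 × 50.6 = 12,144
  52–66: 340 × 45.5 = 15,470
  67+: 220 × 25.1 = 5522
Adjusted estimate = 46,942 / 1,060 = 44.2849 → 44.3%.

44.3%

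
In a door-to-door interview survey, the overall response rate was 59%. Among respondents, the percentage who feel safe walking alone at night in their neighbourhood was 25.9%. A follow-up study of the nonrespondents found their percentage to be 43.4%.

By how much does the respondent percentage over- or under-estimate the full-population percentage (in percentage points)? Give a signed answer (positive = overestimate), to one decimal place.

-7.2 percentage points

Nonresponse fraction = 1 − 0.59 = 0.41.
Bias = (nonresponse fraction) × (respondent percentage − nonrespondent percentage)
     = 0.41 × (25.9 − 43.4) = 0.41 × -17.5 = -7.175.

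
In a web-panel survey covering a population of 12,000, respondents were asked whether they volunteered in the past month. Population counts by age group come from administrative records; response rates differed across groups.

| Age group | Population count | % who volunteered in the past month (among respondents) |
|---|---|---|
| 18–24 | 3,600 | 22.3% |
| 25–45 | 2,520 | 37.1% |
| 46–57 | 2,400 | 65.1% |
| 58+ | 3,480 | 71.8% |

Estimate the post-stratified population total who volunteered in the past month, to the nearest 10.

5,800

Each cell contributes its population count × the respondent rate:
  18–24: 3,600 × 22.3% = 802.8
  25–45: 2,520 × 37.1% = 934.92
  46–57: 2,400 × 65.1% = 1562.4
  58+: 3,480 × 71.8% = 2498.64
Estimated total = 5798.76 → 5,800.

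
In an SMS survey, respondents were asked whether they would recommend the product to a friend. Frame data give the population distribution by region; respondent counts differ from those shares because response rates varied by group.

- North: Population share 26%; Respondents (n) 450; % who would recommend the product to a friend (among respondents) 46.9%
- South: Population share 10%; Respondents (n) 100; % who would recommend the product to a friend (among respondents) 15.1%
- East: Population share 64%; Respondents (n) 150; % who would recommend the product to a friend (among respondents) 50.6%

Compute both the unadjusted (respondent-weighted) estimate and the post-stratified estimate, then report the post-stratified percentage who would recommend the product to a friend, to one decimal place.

Without adjustment, the pooled respondent share is:
  (450/700)×46.9 + (100/700)×15.1 + (150/700)×50.6 = 43.15%
Reweighting by population region shares:
  0.26×46.9 + 0.1×15.1 + 0.64×50.6 = 46.088%

46.1%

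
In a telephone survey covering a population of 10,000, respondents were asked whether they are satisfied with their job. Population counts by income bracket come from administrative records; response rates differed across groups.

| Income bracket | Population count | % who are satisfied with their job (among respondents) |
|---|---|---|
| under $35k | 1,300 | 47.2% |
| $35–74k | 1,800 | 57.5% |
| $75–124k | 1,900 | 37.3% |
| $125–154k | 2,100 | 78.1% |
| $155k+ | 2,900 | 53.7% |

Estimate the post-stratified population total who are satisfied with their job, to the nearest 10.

Estimated count per cell = population count × respondent percentage:
  under $35k: 1,300 × 47.2% = 613.6
  $35–74k: 1,800 × 57.5% = 1035
  $75–124k: 1,900 × 37.3% = 708.7
  $125–154k: 2,100 × 78.1% = 1640.1
  $155k+: 2,900 × 53.7% = 1557.3
Estimated total = 5554.7 → 5,550.

5,550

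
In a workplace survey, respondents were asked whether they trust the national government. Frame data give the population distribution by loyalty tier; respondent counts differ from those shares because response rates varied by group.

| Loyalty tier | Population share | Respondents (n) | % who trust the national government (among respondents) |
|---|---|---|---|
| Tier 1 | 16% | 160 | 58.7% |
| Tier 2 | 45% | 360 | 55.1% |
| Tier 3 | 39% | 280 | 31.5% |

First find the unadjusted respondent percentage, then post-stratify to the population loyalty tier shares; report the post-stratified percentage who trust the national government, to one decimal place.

Unadjusted (pooled respondent) estimate weights by respondent counts:
  (160/800)×58.7 + (360/800)×55.1 + (280/800)×31.5 = 47.56%
Reweighting by population loyalty tier shares:
  0.16×58.7 + 0.45×55.1 + 0.39×31.5 = 46.472%

46.5%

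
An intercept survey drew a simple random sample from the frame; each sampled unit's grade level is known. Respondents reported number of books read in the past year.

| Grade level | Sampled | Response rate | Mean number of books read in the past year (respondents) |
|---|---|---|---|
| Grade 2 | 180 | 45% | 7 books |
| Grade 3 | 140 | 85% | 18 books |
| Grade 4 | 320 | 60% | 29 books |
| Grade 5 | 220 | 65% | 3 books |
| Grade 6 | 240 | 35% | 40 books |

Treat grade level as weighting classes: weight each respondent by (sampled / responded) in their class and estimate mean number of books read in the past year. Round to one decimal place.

Weighting each respondent by the inverse class response rate inflates each class back to its sampled size, so the class weight is n_sampled:
  Grade 2: 180 × 7 = 1260
  Grade 3: 140 × 18 = 2520
  Grade 4: 320 × 29 = 9280
  Grade 5: 220 × 3 = 660
  Grade 6: 240 × 40 = 9600
Adjusted estimate = 23,320 / 1,100 = 21.2 → 21.2.

21.2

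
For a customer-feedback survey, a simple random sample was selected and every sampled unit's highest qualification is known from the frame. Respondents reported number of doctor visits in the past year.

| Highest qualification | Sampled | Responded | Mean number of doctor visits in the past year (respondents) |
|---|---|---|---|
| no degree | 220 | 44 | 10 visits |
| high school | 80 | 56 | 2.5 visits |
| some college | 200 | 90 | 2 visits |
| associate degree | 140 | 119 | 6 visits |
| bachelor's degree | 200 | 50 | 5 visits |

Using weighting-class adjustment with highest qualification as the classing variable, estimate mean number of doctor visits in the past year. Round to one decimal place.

5.5

Response rates by class: no degree 44/220 = 20%, high school 56/80 = 70%, some college 90/200 = 45%, associate degree 119/140 = 85%, bachelor's degree 50/200 = 25%.
Weighting each respondent by the inverse class response rate inflates each class back to its sampled size, so the class weight is n_sampled:
  no degree: 220 × 10 = 2200
  high school: 80 × 2.5 = 200
  some college: 200 × 2 = 400
  associate degree: 140 × 6 = 840
  bachelor's degree: 200 × 5 = 1000
Adjusted estimate = 4640 / 840 = 5.52381 → 5.5.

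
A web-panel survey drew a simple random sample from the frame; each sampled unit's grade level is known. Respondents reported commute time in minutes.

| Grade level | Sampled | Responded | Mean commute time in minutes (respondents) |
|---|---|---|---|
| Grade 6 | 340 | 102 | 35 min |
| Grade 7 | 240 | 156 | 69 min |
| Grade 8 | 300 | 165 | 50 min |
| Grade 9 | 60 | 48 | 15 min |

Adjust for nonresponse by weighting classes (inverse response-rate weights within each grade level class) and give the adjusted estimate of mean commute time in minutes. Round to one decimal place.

47.2

Response rates by class: Grade 6 102/340 = 30%, Grade 7 156/240 = 65%, Grade 8 165/300 = 55%, Grade 9 48/60 = 80%.
Weighting each respondent by the inverse class response rate inflates each class back to its sampled size, so the class weight is n_sampled:
  Grade 6: 340 × 35 = 11,900
  Grade 7: 240 × 69 = 16,560
  Grade 8: 300 × 50 = 15,000
  Grade 9: 60 × 15 = 900
Adjusted estimate = 44,360 / 940 = 47.1915 → 47.2.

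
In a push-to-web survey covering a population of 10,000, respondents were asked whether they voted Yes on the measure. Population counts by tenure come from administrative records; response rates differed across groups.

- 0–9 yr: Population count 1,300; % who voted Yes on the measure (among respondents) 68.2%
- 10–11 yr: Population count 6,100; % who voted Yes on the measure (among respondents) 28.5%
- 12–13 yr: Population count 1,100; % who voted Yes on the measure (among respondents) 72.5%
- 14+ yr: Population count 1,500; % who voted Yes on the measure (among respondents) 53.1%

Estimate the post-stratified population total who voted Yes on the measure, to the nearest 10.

Apply each group's respondent rate to its population count:
  0–9 yr: 1,300 × 68.2% = 886.6
  10–11 yr: 6,100 × 28.5% = 1738.5
  12–13 yr: 1,100 × 72.5% = 797.5
  14+ yr: 1,500 × 53.1% = 796.5
Estimated total = 4219.1 → 4,220.

4,220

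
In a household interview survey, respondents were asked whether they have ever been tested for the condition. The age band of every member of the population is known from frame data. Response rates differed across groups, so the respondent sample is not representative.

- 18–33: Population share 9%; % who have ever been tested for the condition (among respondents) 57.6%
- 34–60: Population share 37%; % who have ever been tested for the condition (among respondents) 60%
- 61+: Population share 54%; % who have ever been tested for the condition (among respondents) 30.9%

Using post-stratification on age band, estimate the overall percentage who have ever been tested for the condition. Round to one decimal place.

44.1%

Post-stratification weights by population share, not respondent share:
  18–33: 0.09 × 57.6 = 5.184
  34–60: 0.37 × 60 = 22.2
  61+: 0.54 × 30.9 = 16.686
Post-stratified estimate = 44.07 → 44.1%.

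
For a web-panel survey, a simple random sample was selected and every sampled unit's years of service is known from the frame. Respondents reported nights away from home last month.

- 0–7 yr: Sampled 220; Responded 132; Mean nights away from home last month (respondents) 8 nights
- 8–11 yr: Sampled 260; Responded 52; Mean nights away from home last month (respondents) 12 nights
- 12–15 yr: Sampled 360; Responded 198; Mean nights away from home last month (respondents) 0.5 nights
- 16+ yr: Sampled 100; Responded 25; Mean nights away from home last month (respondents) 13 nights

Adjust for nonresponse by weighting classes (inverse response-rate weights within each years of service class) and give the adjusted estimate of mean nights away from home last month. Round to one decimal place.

Response rates by class: 0–7 yr 132/220 = 60%, 8–11 yr 52/260 = 20%, 12–15 yr 198/360 = 55%, 16+ yr 25/100 = 25%.
Weighting each respondent by the inverse class response rate inflates each class back to its sampled size, so the class weight is n_sampled:
  0–7 yr: 220 × 8 = 1760
  8–11 yr: 260 × 12 = 3120
  12–15 yr: 360 × 0.5 = 180
  16+ yr: 100 × 13 = 1300
Adjusted estimate = 6360 / 940 = 6.76596 → 6.8.

6.8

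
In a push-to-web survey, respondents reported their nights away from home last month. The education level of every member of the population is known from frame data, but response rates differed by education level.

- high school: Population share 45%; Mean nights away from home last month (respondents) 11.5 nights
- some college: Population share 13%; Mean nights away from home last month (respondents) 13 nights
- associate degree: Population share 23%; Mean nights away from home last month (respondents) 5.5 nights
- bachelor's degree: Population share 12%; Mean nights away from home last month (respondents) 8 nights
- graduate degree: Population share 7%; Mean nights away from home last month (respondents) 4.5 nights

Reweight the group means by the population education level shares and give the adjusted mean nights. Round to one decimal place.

Reweight to the known education level distribution:
  high school: 0.45 × 11.5 = 5.175
  some college: 0.13 × 13 = 1.69
  associate degree: 0.23 × 5.5 = 1.265
  bachelor's degree: 0.12 × 8 = 0.96
  graduate degree: 0.07 × 4.5 = 0.315
Post-stratified estimate = 9.405 → 9.4.

9.4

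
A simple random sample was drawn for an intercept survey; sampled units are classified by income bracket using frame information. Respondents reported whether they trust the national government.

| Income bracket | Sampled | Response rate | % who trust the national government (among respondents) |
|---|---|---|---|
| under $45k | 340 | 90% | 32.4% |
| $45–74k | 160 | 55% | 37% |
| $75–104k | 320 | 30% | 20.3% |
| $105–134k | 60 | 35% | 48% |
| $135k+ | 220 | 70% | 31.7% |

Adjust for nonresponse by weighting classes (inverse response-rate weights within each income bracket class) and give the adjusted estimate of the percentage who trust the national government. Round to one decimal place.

30.3%

Each respondent's weight = sampled/responded in their class; summing within a class gives n_sampled, so:
  under $45k: 340 × 32.4 = 11,016
  $45–74k: 160 × 37 = 5920
  $75–104k: 320 × 20.3 = 6496
  $105–134k: 60 × 48 = 2880
  $135k+: 220 × 31.7 = 6974
Adjusted estimate = 33,286 / 1,100 = 30.26 → 30.3%.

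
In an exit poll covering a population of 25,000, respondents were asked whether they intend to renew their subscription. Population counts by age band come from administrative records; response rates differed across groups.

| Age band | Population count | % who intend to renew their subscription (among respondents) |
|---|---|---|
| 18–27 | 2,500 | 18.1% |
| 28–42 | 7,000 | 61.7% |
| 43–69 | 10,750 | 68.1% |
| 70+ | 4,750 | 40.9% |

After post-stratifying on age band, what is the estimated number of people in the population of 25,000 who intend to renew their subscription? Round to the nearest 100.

Estimated count per cell = population count × respondent percentage:
  18–27: 2,500 × 18.1% = 452.5
  28–42: 7,000 × 61.7% = 4319
  43–69: 10,750 × 68.1% = 7320.75
  70+: 4,750 × 40.9% = 1942.75
Estimated total = 14,035 → 14,000.

14,000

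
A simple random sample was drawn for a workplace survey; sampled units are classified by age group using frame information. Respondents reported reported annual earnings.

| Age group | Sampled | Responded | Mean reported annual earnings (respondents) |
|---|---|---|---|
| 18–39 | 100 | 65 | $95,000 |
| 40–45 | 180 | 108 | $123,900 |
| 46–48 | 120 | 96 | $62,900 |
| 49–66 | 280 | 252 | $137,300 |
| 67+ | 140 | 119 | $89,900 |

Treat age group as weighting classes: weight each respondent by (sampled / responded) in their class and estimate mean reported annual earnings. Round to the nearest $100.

$110,200

Class response rates: 18–39 65/100 = 65%, 40–45 108/180 = 60%, 46–48 96/120 = 80%, 49–66 252/280 = 90%, 67+ 119/140 = 85%.
Each respondent's weight = sampled/responded in their class; summing within a class gives n_sampled, so:
  18–39: 100 × 95,000 = 9,500,000
  40–45: 180 × 123,900 = 22,302,000
  46–48: 120 × 62,900 = 7,548,000
  49–66: 280 × 137,300 = 38,444,000
  67+: 140 × 89,900 = 12,586,000
Adjusted estimate = 90,380,000 / 820 = 110220 → $110,200.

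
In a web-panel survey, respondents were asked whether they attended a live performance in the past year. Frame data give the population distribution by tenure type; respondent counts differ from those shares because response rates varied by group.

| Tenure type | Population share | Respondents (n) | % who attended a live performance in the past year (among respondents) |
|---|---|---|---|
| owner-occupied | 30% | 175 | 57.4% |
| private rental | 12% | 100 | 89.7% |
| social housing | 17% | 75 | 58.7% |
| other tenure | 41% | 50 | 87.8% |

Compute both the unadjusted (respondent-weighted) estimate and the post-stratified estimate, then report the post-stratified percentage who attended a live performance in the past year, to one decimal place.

Unadjusted (pooled respondent) estimate weights by respondent counts:
  (175/400)×57.4 + (100/400)×89.7 + (75/400)×58.7 + (50/400)×87.8 = 69.5187%
Post-stratifying to population shares instead:
  0.3×57.4 + 0.12×89.7 + 0.17×58.7 + 0.41×87.8 = 73.961%

74.0%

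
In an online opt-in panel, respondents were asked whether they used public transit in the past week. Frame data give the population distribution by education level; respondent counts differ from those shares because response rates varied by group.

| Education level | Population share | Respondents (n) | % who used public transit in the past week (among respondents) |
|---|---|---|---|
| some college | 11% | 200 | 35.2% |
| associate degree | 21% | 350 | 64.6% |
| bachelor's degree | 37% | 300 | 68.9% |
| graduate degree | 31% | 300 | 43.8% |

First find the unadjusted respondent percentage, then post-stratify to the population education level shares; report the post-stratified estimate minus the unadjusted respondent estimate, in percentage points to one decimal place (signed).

+1.3 percentage points

Unadjusted (pooled respondent) estimate weights by respondent counts:
  (200/1150)×35.2 + (350/1150)×64.6 + (300/1150)×68.9 + (300/1150)×43.8 = 55.1826%
Reweighting by population education level shares:
  0.11×35.2 + 0.21×64.6 + 0.37×68.9 + 0.31×43.8 = 56.509%
Difference = 56.509 − 55.1826 = 1.3264 pp.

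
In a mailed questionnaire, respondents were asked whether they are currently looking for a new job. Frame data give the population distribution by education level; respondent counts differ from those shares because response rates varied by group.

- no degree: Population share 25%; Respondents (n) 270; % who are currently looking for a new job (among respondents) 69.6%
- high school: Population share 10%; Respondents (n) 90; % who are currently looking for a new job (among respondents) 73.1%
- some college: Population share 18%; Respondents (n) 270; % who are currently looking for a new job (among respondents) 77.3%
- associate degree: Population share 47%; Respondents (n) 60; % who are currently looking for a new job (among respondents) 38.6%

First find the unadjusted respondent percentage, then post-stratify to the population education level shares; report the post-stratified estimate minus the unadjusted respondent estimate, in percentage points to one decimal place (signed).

Unadjusted (pooled respondent) estimate weights by respondent counts:
  (270/690)×69.6 + (90/690)×73.1 + (270/690)×77.3 + (60/690)×38.6 = 70.3739%
Reweighting by population education level shares:
  0.25×69.6 + 0.1×73.1 + 0.18×77.3 + 0.47×38.6 = 56.766%
Difference = 56.766 − 70.3739 = -13.6079 pp.

-13.6 percentage points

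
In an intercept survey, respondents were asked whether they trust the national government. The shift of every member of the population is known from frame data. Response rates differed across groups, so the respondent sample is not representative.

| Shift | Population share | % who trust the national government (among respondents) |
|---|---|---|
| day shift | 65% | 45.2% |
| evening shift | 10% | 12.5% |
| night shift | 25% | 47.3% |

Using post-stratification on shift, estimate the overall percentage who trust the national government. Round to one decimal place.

42.5%

Each cell contributes population-share × respondent value:
  day shift: 0.65 × 45.2 = 29.38
  evening shift: 0.1 × 12.5 = 1.25
  night shift: 0.25 × 47.3 = 11.825
Post-stratified estimate = 42.455 → 42.5%.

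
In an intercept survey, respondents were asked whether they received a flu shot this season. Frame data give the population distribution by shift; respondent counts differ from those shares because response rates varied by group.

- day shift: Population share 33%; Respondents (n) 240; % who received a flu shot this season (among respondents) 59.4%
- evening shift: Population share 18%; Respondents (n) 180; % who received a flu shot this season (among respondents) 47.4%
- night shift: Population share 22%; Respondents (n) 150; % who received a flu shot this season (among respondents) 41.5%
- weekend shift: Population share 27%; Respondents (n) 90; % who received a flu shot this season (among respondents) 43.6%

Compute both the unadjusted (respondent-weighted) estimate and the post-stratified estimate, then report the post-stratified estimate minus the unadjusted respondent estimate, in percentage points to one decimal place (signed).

-0.9 percentage points

Unadjusted (pooled respondent) estimate weights by respondent counts:
  (240/660)×59.4 + (180/660)×47.4 + (150/660)×41.5 + (90/660)×43.6 = 49.9045%
Reweighting by population shift shares:
  0.33×59.4 + 0.18×47.4 + 0.22×41.5 + 0.27×43.6 = 49.036%
Difference = 49.036 − 49.9045 = -0.8685 pp.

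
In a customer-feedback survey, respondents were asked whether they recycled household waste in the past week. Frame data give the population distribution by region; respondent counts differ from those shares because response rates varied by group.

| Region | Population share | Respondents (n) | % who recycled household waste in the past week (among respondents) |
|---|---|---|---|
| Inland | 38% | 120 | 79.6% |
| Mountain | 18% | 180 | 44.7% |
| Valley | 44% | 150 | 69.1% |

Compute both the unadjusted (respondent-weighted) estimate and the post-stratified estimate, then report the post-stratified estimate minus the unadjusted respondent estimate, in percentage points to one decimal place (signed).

+6.6 percentage points

Naive respondent-only estimate (weights = respondent counts):
  (120/450)×79.6 + (180/450)×44.7 + (150/450)×69.1 = 62.14%
Post-stratified estimate weights by population shares:
  0.38×79.6 + 0.18×44.7 + 0.44×69.1 = 68.698%
Difference = 68.698 − 62.14 = 6.558 pp.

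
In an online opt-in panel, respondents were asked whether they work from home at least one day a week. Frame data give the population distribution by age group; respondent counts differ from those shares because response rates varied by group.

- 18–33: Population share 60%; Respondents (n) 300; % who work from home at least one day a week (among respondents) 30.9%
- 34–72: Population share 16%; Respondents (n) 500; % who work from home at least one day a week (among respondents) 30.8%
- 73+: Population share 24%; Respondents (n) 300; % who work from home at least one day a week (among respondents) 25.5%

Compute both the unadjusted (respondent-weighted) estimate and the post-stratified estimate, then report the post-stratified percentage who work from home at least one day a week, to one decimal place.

29.6%

Unadjusted (pooled respondent) estimate weights by respondent counts:
  (300/1100)×30.9 + (500/1100)×30.8 + (300/1100)×25.5 = 29.3818%
Post-stratifying to population shares instead:
  0.6×30.9 + 0.16×30.8 + 0.24×25.5 = 29.588%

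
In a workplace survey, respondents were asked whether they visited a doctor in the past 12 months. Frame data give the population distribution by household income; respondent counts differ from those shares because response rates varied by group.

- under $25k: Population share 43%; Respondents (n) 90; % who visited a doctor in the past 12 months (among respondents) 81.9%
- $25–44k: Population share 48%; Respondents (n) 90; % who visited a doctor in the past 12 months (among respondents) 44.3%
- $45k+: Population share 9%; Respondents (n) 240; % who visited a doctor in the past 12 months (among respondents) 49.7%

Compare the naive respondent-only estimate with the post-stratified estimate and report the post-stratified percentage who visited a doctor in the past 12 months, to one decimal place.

61.0%

Unadjusted (pooled respondent) estimate weights by respondent counts:
  (90/420)×81.9 + (90/420)×44.3 + (240/420)×49.7 = 55.4429%
Post-stratifying to population shares instead:
  0.43×81.9 + 0.48×44.3 + 0.09×49.7 = 60.954%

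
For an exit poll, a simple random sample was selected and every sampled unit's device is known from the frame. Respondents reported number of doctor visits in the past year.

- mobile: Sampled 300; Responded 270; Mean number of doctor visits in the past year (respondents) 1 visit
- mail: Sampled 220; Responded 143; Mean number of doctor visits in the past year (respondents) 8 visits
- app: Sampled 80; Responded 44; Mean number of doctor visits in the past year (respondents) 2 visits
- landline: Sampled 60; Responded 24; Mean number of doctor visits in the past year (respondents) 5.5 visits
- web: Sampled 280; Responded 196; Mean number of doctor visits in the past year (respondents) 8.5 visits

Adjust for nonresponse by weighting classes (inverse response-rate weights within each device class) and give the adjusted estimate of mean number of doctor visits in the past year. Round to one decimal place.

Response rates by class: mobile 270/300 = 90%, mail 143/220 = 65%, app 44/80 = 55%, landline 24/60 = 40%, web 196/280 = 70%.
Inverse-response-rate weighting restores each class to its sampled count, so class totals weight by n_sampled:
  mobile: 300 × 1 = 300
  mail: 220 × 8 = 1760
  app: 80 × 2 = 160
  landline: 60 × 5.5 = 330
  web: 280 × 8.5 = 2380
Adjusted estimate = 4930 / 940 = 5.24468 → 5.2.

5.2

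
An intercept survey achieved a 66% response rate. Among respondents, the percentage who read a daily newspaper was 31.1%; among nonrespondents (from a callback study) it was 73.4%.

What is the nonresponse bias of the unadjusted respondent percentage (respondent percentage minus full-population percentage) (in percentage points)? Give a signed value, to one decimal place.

-14.4 percentage points

Nonresponse fraction = 1 − 0.66 = 0.34.
Bias = (nonresponse fraction) × (respondent percentage − nonrespondent percentage)
     = 0.34 × (31.1 − 73.4) = 0.34 × -42.3 = -14.382.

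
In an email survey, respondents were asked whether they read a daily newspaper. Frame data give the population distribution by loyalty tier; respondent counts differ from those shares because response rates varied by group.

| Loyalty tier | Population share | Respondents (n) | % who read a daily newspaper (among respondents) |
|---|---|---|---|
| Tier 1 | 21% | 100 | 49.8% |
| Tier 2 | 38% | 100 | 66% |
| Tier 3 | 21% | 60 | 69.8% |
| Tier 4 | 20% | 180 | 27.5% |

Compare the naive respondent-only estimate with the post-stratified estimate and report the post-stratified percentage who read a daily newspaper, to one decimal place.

Without adjustment, the pooled respondent share is:
  (100/440)×49.8 + (100/440)×66 + (60/440)×69.8 + (180/440)×27.5 = 47.0864%
Reweighting by population loyalty tier shares:
  0.21×49.8 + 0.38×66 + 0.21×69.8 + 0.2×27.5 = 55.696%

55.7%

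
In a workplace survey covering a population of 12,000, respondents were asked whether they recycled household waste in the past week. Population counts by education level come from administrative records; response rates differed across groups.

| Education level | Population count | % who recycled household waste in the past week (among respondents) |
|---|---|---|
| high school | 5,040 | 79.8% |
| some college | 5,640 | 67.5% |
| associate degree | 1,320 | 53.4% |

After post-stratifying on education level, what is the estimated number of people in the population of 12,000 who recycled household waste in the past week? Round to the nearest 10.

8,530

Estimated count per cell = population count × respondent percentage:
  high school: 5,040 × 79.8% = 4021.92
  some college: 5,640 × 67.5% = 3807
  associate degree: 1,320 × 53.4% = 704.88
Estimated total = 8533.8 → 8,530.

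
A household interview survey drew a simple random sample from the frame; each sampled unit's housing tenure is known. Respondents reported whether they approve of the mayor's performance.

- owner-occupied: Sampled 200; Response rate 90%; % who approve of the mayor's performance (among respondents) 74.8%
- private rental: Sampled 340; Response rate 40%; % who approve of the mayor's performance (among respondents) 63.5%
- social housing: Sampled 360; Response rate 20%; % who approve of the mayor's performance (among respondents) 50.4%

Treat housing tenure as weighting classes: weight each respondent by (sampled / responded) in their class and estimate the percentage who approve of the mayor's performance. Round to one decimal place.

60.8%

With weight = n_sampled/n_responded per class, the weighted class total is n_sampled:
  owner-occupied: 200 × 74.8 = 14,960
  private rental: 340 × 63.5 = 21,590
  social housing: 360 × 50.4 = 18,144
Adjusted estimate = 54,694 / 900 = 60.7711 → 60.8%.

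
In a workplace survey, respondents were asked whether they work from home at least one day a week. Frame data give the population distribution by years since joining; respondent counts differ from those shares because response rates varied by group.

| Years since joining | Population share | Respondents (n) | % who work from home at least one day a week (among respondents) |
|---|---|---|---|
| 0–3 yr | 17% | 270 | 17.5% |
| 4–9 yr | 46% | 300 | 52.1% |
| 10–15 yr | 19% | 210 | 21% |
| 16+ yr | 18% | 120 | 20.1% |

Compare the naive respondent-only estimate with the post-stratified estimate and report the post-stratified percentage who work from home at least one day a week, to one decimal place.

Naive respondent-only estimate (weights = respondent counts):
  (270/900)×17.5 + (300/900)×52.1 + (210/900)×21 + (120/900)×20.1 = 30.1967%
Reweighting by population years since joining shares:
  0.17×17.5 + 0.46×52.1 + 0.19×21 + 0.18×20.1 = 34.549%

34.5%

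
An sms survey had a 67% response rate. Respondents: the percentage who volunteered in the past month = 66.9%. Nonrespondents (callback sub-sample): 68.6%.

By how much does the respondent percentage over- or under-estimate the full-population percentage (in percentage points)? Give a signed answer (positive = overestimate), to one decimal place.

Nonresponse fraction = 1 − 0.67 = 0.33.
Bias = (nonresponse fraction) × (respondent percentage − nonrespondent percentage)
     = 0.33 × (66.9 − 68.6) = 0.33 × -1.7 = -0.561.

-0.6 percentage points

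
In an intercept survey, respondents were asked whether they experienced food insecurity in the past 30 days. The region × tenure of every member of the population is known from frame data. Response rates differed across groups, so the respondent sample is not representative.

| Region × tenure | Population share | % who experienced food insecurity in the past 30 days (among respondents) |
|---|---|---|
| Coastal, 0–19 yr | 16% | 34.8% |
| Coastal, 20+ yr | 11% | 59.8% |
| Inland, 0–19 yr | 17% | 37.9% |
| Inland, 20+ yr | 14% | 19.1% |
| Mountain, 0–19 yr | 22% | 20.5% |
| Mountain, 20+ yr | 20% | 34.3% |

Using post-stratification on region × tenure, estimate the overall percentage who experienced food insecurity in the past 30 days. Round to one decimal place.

Each cell contributes population-share × respondent value:
  Coastal, 0–19 yr: 0.16 × 34.8 = 5.568
  Coastal, 20+ yr: 0.11 × 59.8 = 6.578
  Inland, 0–19 yr: 0.17 × 37.9 = 6.443
  Inland, 20+ yr: 0.14 × 19.1 = 2.674
  Mountain, 0–19 yr: 0.22 × 20.5 = 4.51
  Mountain, 20+ yr: 0.2 × 34.3 = 6.86
Post-stratified estimate = 32.633 → 32.6%.

32.6%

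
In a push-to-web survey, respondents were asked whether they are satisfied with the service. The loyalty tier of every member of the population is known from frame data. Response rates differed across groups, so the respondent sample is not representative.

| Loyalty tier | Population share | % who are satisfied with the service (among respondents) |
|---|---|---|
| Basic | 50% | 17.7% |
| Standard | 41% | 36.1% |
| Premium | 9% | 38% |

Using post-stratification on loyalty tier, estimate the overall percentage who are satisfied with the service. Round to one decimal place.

27.1%

Post-stratification weights by population share, not respondent share:
  Basic: 0.5 × 17.7 = 8.85
  Standard: 0.41 × 36.1 = 14.801
  Premium: 0.09 × 38 = 3.42
Post-stratified estimate = 27.071 → 27.1%.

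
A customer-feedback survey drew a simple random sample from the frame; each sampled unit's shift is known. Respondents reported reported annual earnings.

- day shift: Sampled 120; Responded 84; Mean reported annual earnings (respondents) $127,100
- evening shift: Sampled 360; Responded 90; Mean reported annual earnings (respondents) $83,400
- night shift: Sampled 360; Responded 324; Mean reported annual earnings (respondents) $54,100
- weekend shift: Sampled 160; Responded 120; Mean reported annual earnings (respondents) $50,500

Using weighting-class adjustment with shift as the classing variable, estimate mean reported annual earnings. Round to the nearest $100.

Response rates by class: day shift 84/120 = 70%, evening shift 90/360 = 25%, night shift 324/360 = 90%, weekend shift 120/160 = 75%.
Weighting each respondent by the inverse class response rate inflates each class back to its sampled size, so the class weight is n_sampled:
  day shift: 120 × 127,100 = 15,252,000
  evening shift: 360 × 83,400 = 30,024,000
  night shift: 360 × 54,100 = 19,476,000
  weekend shift: 160 × 50,500 = 8,080,000
Adjusted estimate = 72,832,000 / 1,000 = 72,832 → $72,800.

$72,800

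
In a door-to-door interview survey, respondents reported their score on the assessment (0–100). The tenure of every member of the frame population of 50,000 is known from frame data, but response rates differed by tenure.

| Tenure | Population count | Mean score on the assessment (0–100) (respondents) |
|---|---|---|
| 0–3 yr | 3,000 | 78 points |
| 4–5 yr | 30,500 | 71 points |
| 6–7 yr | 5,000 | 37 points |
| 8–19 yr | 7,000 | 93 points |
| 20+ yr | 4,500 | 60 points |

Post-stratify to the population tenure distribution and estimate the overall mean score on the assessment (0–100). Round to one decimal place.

Reweight to the known tenure distribution:
  0–3 yr: (3,000/50,000) × 78 = 4.68
  4–5 yr: (30,500/50,000) × 71 = 43.31
  6–7 yr: (5,000/50,000) × 37 = 3.7
  8–19 yr: (7,000/50,000) × 93 = 13.02
  20+ yr: (4,500/50,000) × 60 = 5.4
Post-stratified estimate = 70.11 → 70.1.

70.1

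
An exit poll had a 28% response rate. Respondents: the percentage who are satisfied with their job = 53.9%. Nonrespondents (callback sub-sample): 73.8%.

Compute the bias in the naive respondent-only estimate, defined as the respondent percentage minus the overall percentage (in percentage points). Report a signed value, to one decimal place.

Nonresponse fraction = 1 − 0.28 = 0.72.
Bias = (nonresponse fraction) × (respondent percentage − nonrespondent percentage)
     = 0.72 × (53.9 − 73.8) = 0.72 × -19.9 = -14.328.

-14.3 percentage points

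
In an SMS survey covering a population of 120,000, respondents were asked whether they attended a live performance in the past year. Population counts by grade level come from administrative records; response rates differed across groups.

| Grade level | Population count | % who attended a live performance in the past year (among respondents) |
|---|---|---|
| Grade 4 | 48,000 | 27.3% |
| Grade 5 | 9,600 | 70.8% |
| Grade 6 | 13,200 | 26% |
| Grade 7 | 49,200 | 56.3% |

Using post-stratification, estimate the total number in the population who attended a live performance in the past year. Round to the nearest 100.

51,000

Each cell contributes its population count × the respondent rate:
  Grade 4: 48,000 × 27.3% = 13,104
  Grade 5: 9,600 × 70.8% = 6796.8
  Grade 6: 13,200 × 26% = 3432
  Grade 7: 49,200 × 56.3% = 27699.6
Estimated total = 51032.4 → 51,000.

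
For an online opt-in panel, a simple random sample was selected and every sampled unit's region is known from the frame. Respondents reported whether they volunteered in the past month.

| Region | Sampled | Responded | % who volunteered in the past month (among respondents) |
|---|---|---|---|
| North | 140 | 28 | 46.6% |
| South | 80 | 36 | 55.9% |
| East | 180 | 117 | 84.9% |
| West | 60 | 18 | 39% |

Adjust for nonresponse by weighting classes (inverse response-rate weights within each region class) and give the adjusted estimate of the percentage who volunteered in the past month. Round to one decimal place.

62.2%

Class response rates: North 28/140 = 20%, South 36/80 = 45%, East 117/180 = 65%, West 18/60 = 30%.
Weighting each respondent by the inverse class response rate inflates each class back to its sampled size, so the class weight is n_sampled:
  North: 140 × 46.6 = 6524
  South: 80 × 55.9 = 4472
  East: 180 × 84.9 = 15282
  West: 60 × 39 = 2340
Adjusted estimate = 28,618 / 460 = 62.213 → 62.2%.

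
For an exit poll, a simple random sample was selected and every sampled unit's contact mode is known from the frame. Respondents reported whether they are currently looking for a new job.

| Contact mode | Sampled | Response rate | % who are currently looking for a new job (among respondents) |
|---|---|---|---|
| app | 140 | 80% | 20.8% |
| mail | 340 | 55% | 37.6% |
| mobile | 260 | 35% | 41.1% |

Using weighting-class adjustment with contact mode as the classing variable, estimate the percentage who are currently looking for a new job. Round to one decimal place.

35.7%

Each respondent's weight = sampled/responded in their class; summing within a class gives n_sampled, so:
  app: 140 × 20.8 = 2912
  mail: 340 × 37.6 = 12,784
  mobile: 260 × 41.1 = 10,686
Adjusted estimate = 26,382 / 740 = 35.6514 → 35.7%.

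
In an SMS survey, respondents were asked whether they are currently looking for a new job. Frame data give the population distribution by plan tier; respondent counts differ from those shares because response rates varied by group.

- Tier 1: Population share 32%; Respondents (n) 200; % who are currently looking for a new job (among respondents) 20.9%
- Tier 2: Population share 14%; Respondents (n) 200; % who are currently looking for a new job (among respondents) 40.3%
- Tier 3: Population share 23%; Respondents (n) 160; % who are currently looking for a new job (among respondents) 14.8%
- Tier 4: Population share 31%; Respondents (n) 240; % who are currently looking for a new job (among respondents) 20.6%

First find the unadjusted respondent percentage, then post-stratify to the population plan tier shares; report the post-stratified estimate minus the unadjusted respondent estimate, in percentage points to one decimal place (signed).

Naive respondent-only estimate (weights = respondent counts):
  (200/800)×20.9 + (200/800)×40.3 + (160/800)×14.8 + (240/800)×20.6 = 24.44%
Reweighting by population plan tier shares:
  0.32×20.9 + 0.14×40.3 + 0.23×14.8 + 0.31×20.6 = 22.12%
Difference = 22.12 − 24.44 = -2.32 pp.

-2.3 percentage points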